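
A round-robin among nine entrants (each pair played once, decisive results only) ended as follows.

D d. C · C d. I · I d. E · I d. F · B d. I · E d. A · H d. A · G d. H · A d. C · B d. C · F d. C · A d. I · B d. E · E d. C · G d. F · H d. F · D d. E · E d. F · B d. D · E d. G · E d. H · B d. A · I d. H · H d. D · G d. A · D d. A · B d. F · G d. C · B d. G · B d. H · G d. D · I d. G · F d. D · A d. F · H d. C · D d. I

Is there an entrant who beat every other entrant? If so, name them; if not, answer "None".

B has 8 wins out of 8 opponents — a perfect record.

B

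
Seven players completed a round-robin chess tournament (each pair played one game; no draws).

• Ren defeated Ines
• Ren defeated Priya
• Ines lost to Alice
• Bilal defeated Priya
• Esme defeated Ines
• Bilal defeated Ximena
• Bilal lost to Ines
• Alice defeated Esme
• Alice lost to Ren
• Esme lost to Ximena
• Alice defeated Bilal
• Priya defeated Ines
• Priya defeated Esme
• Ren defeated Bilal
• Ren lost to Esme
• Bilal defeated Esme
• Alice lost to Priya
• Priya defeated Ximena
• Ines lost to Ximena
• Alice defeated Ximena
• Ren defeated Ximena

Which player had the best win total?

Ren

Win totals: Bilal 3, Priya 4, Alice 4, Esme 2, Ines 1, Ximena 2, Ren 5.
Ren leads with 5 wins (next highest: 4).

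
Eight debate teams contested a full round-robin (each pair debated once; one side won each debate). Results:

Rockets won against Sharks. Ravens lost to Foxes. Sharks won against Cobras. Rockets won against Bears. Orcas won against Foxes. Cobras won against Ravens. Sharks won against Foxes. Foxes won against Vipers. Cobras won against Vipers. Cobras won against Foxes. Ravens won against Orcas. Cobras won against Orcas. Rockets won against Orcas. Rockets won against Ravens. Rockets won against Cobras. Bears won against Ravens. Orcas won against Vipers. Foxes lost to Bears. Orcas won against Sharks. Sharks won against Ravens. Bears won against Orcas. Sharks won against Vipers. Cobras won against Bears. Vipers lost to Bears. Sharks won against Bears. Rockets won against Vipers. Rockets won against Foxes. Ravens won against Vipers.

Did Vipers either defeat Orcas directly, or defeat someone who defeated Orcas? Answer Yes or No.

No

Vipers did not beat Orcas directly.
Vipers beat no one, so there is no intermediate team.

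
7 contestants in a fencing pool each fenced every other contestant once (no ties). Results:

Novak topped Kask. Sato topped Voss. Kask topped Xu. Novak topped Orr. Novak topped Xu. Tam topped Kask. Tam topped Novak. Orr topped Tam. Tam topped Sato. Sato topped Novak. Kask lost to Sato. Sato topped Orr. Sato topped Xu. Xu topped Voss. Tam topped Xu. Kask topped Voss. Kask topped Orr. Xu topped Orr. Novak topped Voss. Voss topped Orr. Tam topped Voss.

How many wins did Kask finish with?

3

Kask's results: beat Xu, Orr, Voss; lost to Tam, Novak, Sato.
That is 3 wins.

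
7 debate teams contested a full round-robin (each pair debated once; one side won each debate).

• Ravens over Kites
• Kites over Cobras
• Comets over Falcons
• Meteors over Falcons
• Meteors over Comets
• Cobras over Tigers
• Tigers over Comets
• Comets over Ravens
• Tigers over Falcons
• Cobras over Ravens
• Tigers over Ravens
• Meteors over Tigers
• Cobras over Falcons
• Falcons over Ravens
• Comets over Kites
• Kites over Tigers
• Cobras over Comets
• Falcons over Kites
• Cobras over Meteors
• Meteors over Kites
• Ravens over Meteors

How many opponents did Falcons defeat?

Falcons' results: beat Ravens, Kites; lost to Meteors, Tigers, Cobras, Comets.
That is 2 wins.

2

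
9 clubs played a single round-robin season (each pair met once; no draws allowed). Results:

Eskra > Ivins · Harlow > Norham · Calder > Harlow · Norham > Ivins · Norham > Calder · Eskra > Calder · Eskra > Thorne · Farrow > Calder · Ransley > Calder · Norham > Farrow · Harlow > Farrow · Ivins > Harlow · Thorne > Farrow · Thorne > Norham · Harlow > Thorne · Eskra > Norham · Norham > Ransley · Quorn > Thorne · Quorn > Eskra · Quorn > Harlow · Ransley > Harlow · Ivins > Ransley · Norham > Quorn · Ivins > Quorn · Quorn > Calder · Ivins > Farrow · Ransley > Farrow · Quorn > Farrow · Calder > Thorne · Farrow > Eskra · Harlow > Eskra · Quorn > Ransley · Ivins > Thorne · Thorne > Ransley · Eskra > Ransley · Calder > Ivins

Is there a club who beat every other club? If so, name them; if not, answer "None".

None

Highest win total is Quorn with 6 (out of 8 possible).
Quorn lost to Ivins, Norham, so no club went undefeated.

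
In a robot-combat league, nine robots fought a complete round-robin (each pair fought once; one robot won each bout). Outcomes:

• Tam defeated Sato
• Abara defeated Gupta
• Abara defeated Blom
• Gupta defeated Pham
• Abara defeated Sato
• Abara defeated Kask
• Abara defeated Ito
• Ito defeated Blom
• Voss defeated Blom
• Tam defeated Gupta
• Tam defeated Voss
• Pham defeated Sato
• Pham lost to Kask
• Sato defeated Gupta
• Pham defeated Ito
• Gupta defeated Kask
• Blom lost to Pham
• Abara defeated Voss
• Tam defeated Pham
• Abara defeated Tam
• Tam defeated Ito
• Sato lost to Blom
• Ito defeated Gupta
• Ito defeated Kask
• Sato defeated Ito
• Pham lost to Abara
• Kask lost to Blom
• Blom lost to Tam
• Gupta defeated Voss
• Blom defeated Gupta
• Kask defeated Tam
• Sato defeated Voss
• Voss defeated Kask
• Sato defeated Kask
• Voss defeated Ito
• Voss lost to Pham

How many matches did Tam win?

Tam's results: beat Voss, Gupta, Sato, Pham, Ito, Blom; lost to Abara, Kask.
That is 6 wins.

6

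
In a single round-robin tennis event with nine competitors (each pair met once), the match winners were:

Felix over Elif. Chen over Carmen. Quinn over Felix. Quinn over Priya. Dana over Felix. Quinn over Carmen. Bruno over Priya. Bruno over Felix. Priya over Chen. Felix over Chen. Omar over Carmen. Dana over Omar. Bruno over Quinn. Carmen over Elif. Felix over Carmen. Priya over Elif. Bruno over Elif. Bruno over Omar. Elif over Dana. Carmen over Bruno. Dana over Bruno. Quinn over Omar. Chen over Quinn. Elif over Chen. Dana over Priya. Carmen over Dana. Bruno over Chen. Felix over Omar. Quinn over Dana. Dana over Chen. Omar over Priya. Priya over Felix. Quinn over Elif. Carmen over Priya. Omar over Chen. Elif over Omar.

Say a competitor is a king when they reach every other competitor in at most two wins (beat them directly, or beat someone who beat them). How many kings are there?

8

Elif reaches everyone (king).
Carmen reaches everyone (king).
Bruno reaches everyone (king).
Omar reaches everyone (king).
Priya cannot reach Bruno in two steps.
Quinn reaches everyone (king).
Dana reaches everyone (king).
Felix reaches everyone (king).
Chen reaches everyone (king).
Kings: Elif, Carmen, Bruno, Omar, Quinn, Dana, Felix, Chen — 8.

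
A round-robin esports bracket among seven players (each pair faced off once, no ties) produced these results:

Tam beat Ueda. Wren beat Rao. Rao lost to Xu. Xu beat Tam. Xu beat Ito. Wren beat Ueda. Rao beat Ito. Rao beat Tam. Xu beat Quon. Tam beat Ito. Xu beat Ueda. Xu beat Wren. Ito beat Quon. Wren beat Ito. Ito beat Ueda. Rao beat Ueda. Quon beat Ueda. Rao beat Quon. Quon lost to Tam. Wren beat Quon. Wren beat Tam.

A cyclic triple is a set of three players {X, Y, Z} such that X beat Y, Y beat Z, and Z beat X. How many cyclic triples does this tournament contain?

Win totals: Tam 3, Ito 2, Ueda 0, Quon 1, Rao 4, Xu 6, Wren 5.
A player with w wins dominates both others in C(w,2) triples; summing gives 3 + 1 + 0 + 0 + 6 + 15 + 10 = 35 transitive triples.
Total triples C(7,3) = 35, so cyclic triples = 35 − 35 = 0.

0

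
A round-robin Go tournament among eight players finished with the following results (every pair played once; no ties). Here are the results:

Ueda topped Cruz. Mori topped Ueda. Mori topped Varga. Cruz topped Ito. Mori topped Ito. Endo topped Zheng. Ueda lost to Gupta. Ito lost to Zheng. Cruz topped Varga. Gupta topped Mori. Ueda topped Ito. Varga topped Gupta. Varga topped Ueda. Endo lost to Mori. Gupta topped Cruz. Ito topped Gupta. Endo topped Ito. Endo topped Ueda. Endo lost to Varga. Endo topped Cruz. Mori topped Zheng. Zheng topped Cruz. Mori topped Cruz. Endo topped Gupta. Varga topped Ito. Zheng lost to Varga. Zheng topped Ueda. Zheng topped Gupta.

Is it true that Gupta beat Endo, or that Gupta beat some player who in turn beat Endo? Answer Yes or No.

Yes

Gupta did not beat Endo directly.
Gupta beat Cruz, Mori, Ueda. Of those, Mori beat Endo.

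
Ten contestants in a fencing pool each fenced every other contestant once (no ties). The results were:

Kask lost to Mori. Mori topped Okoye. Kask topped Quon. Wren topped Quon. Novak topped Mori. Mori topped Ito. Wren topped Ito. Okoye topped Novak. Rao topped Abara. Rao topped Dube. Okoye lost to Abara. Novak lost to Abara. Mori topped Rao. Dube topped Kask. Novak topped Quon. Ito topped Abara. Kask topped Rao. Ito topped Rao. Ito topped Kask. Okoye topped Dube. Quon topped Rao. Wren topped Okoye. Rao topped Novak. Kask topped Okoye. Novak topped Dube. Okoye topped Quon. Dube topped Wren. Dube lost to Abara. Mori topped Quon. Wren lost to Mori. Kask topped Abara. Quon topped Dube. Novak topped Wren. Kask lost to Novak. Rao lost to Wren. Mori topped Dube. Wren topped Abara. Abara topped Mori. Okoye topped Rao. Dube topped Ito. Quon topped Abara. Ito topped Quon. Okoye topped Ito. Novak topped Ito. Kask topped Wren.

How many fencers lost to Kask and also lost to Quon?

Kask beat: Quon, Wren, Okoye, Rao, Abara.
Quon beat: Dube, Rao, Abara.
Both beat: Rao, Abara — 2.

2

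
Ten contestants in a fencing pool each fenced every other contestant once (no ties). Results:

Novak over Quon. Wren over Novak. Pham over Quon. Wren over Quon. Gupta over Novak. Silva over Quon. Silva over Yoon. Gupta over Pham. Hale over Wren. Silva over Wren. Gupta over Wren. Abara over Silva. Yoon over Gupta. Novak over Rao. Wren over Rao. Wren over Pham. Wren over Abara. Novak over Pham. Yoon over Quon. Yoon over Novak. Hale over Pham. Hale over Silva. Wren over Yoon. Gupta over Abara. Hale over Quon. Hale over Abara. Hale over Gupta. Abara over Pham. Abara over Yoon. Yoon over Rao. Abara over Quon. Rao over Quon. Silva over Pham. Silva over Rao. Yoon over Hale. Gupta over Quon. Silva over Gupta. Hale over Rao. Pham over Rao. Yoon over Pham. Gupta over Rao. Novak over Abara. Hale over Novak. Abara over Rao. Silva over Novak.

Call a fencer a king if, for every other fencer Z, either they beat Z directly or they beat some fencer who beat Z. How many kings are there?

5

Hale reaches everyone (king).
Yoon reaches everyone (king).
Silva reaches everyone (king).
Quon cannot reach Hale, Yoon, Silva, Gupta, Rao, Abara, Novak, Pham, Wren in two steps.
Gupta cannot reach Hale in two steps.
Rao cannot reach Hale, Yoon, Silva, Gupta, Abara, Novak, Pham, Wren in two steps.
Abara reaches everyone (king).
Novak cannot reach Hale, Gupta, Wren in two steps.
Pham cannot reach Hale, Yoon, Silva, Gupta, Abara, Novak, Wren in two steps.
Wren reaches everyone (king).
Kings: Hale, Yoon, Silva, Abara, Wren — 5.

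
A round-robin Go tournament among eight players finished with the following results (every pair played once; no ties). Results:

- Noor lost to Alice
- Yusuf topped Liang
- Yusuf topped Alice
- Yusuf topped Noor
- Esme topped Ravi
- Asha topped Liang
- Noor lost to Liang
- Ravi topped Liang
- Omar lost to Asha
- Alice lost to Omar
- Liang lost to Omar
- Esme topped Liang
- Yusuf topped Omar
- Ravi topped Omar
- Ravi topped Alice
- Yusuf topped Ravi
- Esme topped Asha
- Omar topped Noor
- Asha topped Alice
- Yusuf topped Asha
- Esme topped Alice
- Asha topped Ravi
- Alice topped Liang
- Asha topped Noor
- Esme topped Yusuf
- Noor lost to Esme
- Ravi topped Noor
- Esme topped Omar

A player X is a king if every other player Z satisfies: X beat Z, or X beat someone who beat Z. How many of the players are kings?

1

Alice cannot reach Ravi, Esme, Asha, Omar, Yusuf in two steps.
Liang cannot reach Alice, Ravi, Esme, Asha, Omar, Yusuf in two steps.
Ravi cannot reach Esme, Asha, Yusuf in two steps.
Esme reaches everyone (king).
Asha cannot reach Esme, Yusuf in two steps.
Noor cannot reach Alice, Liang, Ravi, Esme, Asha, Omar, Yusuf in two steps.
Omar cannot reach Ravi, Esme, Asha, Yusuf in two steps.
Yusuf cannot reach Esme in two steps.
Kings: Esme — 1.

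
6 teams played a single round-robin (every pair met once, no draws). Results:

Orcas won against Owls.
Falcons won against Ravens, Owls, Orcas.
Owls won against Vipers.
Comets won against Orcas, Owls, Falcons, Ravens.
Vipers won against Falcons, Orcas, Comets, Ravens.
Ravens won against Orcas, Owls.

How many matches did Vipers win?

Vipers' results: beat Orcas, Falcons, Ravens, Comets; lost to Owls.
That is 4 wins.

4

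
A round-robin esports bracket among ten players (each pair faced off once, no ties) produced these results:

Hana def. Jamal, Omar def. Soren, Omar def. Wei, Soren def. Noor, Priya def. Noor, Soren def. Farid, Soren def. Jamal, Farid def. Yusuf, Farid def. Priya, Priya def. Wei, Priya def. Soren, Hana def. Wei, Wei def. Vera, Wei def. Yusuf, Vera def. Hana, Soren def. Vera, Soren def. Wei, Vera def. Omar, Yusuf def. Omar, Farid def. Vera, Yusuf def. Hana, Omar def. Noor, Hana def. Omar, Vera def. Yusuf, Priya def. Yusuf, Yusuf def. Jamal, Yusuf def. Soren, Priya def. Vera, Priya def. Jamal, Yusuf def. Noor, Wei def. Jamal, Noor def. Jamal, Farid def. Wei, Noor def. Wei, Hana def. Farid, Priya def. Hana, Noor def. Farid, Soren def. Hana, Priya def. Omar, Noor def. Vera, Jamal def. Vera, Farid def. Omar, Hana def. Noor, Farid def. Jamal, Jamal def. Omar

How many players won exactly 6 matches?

Win totals: Priya 8, Yusuf 5, Vera 3, Omar 3, Noor 4, Soren 6, Jamal 2, Farid 6, Wei 3, Hana 5.
Exactly 6: Soren, Farid — 2 players.

2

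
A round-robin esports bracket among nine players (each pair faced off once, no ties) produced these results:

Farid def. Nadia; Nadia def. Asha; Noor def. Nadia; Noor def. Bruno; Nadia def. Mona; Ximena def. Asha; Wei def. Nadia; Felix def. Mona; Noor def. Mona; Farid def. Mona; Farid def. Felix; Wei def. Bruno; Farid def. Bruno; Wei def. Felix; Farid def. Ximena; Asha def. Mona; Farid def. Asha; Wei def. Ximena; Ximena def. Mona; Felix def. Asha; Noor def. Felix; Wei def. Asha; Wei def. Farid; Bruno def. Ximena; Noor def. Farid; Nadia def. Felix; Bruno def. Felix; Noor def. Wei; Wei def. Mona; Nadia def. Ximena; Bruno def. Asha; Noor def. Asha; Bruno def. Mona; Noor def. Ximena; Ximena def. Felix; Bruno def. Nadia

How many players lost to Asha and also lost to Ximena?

Asha beat: Mona.
Ximena beat: Asha, Felix, Mona.
Both beat: Mona — 1.

1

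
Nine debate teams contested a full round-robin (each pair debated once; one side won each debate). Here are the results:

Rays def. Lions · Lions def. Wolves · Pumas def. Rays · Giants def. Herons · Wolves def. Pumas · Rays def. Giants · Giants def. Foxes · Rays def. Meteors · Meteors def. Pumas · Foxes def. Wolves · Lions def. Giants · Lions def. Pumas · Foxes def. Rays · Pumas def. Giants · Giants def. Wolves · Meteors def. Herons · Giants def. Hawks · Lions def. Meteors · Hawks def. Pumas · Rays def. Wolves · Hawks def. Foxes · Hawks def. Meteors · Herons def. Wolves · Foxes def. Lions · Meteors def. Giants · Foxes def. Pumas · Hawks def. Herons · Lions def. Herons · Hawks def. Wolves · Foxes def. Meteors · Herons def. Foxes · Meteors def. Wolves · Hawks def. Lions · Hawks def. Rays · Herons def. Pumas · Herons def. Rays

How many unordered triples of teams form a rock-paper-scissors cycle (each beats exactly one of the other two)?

18

Win totals: Rays 4, Foxes 5, Hawks 7, Giants 4, Pumas 2, Wolves 1, Herons 4, Meteors 4, Lions 5.
A team with w wins dominates both others in C(w,2) triples; summing gives 6 + 10 + 21 + 6 + 1 + 0 + 6 + 6 + 10 = 66 transitive triples.
Total triples C(9,3) = 84, so cyclic triples = 84 − 66 = 18.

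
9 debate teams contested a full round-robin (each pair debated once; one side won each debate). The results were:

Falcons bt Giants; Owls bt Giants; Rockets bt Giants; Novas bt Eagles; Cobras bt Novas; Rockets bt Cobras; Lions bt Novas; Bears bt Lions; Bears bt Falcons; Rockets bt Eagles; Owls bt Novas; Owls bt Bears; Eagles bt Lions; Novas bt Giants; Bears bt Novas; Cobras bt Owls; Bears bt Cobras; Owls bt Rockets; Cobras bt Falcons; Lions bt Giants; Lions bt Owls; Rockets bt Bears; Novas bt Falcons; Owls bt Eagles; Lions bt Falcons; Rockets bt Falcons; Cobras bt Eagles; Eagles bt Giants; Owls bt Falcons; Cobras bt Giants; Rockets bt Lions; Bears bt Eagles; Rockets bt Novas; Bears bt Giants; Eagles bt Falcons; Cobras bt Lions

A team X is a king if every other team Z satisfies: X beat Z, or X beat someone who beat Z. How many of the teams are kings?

Bears cannot reach Rockets in two steps.
Rockets reaches everyone (king).
Eagles cannot reach Bears, Rockets, Cobras in two steps.
Falcons cannot reach Bears, Rockets, Eagles, Lions, Novas, Cobras, Owls in two steps.
Lions cannot reach Cobras in two steps.
Giants cannot reach Bears, Rockets, Eagles, Falcons, Lions, Novas, Cobras, Owls in two steps.
Novas cannot reach Bears, Rockets, Cobras, Owls in two steps.
Cobras reaches everyone (king).
Owls reaches everyone (king).
Kings: Rockets, Cobras, Owls — 3.

3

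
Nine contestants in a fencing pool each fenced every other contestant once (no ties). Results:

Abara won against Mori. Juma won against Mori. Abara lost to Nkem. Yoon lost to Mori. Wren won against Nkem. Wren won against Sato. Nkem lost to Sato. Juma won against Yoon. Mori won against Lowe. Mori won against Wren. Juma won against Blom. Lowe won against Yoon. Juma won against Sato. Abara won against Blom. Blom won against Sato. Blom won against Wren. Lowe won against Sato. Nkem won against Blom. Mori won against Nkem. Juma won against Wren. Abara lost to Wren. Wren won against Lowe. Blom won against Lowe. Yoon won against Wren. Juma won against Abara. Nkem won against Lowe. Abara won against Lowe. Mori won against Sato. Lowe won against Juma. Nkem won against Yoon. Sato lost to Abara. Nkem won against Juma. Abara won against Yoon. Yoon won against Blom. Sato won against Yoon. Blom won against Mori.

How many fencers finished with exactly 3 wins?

1

Win totals: Abara 5, Lowe 3, Sato 2, Mori 5, Juma 6, Wren 4, Nkem 5, Blom 4, Yoon 2.
Exactly 3: Lowe — 1 fencer.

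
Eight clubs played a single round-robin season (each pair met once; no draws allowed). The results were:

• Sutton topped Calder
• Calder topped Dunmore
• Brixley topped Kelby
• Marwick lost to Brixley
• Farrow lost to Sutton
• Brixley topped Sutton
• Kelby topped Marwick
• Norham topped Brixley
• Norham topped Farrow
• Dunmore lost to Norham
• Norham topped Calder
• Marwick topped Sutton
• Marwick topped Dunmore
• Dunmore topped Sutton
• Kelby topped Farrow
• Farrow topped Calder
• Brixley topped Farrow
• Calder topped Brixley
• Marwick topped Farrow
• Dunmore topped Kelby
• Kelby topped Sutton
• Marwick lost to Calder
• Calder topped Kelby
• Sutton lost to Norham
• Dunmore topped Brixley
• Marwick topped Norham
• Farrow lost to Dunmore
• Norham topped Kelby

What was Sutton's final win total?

Sutton's results: beat Calder, Farrow; lost to Dunmore, Norham, Brixley, Kelby, Marwick.
That is 2 wins.

2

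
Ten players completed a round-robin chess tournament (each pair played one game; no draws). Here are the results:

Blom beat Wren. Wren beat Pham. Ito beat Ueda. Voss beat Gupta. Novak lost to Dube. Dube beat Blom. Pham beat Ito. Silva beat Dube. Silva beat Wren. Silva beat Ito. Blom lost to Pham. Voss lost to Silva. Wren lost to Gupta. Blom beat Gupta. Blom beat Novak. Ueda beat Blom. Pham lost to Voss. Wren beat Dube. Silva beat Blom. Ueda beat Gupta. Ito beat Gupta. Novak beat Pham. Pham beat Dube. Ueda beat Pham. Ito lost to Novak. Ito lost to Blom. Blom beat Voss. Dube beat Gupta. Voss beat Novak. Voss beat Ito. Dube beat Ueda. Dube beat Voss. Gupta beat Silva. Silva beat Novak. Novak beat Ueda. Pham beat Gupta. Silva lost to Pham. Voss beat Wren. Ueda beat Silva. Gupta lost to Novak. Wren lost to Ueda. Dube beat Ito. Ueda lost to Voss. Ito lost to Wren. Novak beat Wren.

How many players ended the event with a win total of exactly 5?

4

Win totals: Dube 6, Pham 5, Wren 3, Ito 2, Ueda 5, Novak 5, Gupta 2, Silva 6, Voss 6, Blom 5.
Exactly 5: Pham, Ueda, Novak, Blom — 4 players.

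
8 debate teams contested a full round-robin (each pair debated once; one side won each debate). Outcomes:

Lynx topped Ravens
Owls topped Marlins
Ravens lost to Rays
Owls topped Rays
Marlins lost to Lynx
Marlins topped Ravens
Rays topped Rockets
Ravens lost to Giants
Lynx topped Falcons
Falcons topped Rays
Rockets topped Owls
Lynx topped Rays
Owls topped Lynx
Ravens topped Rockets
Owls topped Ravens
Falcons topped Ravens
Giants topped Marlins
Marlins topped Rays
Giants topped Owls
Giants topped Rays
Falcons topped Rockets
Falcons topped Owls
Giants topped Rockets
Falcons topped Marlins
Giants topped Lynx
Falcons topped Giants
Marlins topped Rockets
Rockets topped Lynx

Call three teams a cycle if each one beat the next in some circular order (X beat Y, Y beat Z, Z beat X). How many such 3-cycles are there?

9

Win totals: Rays 2, Marlins 3, Giants 6, Lynx 4, Falcons 6, Ravens 1, Rockets 2, Owls 4.
A team with w wins dominates both others in C(w,2) triples; summing gives 1 + 3 + 15 + 6 + 15 + 0 + 1 + 6 = 47 transitive triples.
Total triples C(8,3) = 56, so cyclic triples = 56 − 47 = 9.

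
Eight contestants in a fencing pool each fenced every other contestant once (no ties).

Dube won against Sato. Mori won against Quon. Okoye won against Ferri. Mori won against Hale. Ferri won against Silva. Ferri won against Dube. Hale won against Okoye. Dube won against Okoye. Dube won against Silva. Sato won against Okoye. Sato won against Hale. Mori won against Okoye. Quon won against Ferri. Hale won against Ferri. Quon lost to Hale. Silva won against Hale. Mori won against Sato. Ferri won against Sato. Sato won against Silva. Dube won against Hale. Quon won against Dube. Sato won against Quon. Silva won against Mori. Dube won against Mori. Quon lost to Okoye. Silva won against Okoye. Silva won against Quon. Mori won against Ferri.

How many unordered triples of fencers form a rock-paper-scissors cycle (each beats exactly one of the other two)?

Win totals: Dube 5, Hale 3, Okoye 2, Mori 5, Sato 4, Silva 4, Quon 2, Ferri 3.
A fencer with w wins dominates both others in C(w,2) triples; summing gives 10 + 3 + 1 + 10 + 6 + 6 + 1 + 3 = 40 transitive triples.
Total triples C(8,3) = 56, so cyclic triples = 56 − 40 = 16.

16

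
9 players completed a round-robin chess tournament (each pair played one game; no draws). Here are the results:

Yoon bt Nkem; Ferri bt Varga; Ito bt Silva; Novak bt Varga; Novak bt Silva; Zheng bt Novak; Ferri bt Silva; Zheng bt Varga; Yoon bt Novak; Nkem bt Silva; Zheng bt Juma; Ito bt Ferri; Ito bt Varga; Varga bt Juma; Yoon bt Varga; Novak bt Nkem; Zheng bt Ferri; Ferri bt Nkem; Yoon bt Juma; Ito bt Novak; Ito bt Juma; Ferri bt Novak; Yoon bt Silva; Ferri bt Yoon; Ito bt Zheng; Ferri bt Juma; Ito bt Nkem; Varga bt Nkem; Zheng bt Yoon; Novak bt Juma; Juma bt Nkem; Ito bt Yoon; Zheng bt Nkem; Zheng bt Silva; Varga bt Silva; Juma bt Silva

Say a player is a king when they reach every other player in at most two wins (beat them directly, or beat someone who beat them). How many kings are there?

1

Ito reaches everyone (king).
Yoon cannot reach Ito, Zheng, Ferri in two steps.
Silva cannot reach Ito, Yoon, Varga, Nkem, Zheng, Juma, Novak, Ferri in two steps.
Varga cannot reach Ito, Yoon, Zheng, Novak, Ferri in two steps.
Nkem cannot reach Ito, Yoon, Varga, Zheng, Juma, Novak, Ferri in two steps.
Zheng cannot reach Ito in two steps.
Juma cannot reach Ito, Yoon, Varga, Zheng, Novak, Ferri in two steps.
Novak cannot reach Ito, Yoon, Zheng, Ferri in two steps.
Ferri cannot reach Ito, Zheng in two steps.
Kings: Ito — 1.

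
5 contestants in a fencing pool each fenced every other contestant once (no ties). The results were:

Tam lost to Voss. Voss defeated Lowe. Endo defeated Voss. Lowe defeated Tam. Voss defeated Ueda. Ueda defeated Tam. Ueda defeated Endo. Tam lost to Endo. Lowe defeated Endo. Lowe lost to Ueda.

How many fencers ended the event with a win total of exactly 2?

Win totals: Ueda 3, Lowe 2, Tam 0, Endo 2, Voss 3.
Exactly 2: Lowe, Endo — 2 fencers.

2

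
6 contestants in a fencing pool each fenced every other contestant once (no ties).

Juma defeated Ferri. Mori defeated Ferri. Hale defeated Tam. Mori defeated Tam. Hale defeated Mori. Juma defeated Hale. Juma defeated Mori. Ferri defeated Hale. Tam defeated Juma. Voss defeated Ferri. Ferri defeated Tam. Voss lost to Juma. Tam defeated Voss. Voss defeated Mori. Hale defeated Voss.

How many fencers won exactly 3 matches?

Win totals: Juma 4, Mori 2, Hale 3, Voss 2, Tam 2, Ferri 2.
Exactly 3: Hale — 1 fencer.

1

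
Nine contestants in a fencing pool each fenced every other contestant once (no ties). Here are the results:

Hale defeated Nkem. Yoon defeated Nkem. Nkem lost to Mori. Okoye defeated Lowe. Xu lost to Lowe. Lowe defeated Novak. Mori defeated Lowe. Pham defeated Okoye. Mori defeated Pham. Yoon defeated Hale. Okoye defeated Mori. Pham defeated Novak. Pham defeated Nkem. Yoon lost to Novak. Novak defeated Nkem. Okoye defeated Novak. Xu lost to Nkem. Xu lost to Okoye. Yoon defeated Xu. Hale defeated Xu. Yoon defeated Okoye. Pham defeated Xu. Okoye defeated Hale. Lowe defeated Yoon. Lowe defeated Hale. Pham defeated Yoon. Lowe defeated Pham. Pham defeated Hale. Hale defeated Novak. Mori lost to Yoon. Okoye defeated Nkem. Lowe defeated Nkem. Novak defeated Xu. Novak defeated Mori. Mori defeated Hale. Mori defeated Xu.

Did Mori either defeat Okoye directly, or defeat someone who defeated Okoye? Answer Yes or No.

Mori did not beat Okoye directly.
Mori beat Lowe, Pham, Nkem, Hale, Xu. Of those, Pham beat Okoye.

Yes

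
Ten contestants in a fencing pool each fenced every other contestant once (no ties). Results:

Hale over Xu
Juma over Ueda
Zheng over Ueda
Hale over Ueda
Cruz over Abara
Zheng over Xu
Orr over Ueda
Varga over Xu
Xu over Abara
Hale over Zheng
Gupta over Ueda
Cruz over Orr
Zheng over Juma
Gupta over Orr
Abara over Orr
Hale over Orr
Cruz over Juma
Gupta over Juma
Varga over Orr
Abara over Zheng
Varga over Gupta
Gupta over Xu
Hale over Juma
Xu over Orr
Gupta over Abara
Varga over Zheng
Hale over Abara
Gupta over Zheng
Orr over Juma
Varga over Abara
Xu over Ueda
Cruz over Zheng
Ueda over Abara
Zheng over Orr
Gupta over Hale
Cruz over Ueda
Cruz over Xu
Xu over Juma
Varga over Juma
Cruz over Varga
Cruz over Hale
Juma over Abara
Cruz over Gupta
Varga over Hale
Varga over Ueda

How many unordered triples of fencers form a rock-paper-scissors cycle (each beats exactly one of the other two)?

5

Win totals: Abara 2, Gupta 7, Juma 2, Xu 4, Ueda 1, Varga 8, Hale 6, Orr 2, Cruz 9, Zheng 4.
A fencer with w wins dominates both others in C(w,2) triples; summing gives 1 + 21 + 1 + 6 + 0 + 28 + 15 + 1 + 36 + 6 = 115 transitive triples.
Total triples C(10,3) = 120, so cyclic triples = 120 − 115 = 5.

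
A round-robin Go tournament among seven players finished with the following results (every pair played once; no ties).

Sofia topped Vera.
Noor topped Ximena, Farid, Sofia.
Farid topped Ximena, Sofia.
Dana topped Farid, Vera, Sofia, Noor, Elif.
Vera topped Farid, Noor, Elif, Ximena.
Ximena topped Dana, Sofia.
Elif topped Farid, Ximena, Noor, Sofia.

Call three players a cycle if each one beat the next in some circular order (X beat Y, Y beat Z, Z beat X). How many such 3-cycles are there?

Win totals: Vera 4, Elif 4, Farid 2, Noor 3, Sofia 1, Dana 5, Ximena 2.
A player with w wins dominates both others in C(w,2) triples; summing gives 6 + 6 + 1 + 3 + 0 + 10 + 1 = 27 transitive triples.
Total triples C(7,3) = 35, so cyclic triples = 35 − 27 = 8.

8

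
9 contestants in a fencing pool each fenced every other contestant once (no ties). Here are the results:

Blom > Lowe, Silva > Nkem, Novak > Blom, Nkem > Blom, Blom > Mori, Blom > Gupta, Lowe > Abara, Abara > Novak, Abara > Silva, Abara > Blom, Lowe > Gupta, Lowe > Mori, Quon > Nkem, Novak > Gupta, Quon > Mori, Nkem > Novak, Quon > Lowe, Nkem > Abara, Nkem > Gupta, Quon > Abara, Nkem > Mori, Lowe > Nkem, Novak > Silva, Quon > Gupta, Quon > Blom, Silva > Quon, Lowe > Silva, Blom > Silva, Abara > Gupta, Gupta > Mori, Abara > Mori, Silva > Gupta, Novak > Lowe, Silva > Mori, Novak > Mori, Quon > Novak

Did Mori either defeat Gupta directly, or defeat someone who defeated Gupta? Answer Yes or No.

No

Mori did not beat Gupta directly.
Mori beat no one, so there is no intermediate fencer.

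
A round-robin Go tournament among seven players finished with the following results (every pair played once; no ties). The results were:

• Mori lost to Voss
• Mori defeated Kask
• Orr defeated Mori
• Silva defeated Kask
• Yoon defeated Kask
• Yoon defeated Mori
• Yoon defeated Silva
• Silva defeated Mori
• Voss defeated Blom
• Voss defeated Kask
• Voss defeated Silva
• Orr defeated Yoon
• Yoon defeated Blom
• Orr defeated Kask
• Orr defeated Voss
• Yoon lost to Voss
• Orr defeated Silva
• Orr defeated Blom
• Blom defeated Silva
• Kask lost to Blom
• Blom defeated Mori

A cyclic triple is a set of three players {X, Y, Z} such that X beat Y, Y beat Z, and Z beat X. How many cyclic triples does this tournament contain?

Win totals: Blom 3, Kask 0, Silva 2, Voss 5, Yoon 4, Mori 1, Orr 6.
A player with w wins dominates both others in C(w,2) triples; summing gives 3 + 0 + 1 + 10 + 6 + 0 + 15 = 35 transitive triples.
Total triples C(7,3) = 35, so cyclic triples = 35 − 35 = 0.

0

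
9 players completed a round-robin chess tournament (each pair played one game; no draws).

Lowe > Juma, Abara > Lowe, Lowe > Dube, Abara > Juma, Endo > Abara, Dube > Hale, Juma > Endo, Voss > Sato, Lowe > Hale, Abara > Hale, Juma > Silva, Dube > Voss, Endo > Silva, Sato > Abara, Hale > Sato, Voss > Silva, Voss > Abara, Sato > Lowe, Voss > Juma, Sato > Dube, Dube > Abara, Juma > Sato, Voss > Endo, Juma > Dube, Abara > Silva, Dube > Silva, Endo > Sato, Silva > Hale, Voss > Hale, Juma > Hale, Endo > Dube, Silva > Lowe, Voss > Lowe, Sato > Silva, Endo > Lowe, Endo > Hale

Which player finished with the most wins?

Voss

Win totals: Dube 4, Voss 7, Hale 1, Juma 5, Silva 2, Lowe 3, Sato 4, Endo 6, Abara 4.
Voss leads with 7 wins (next highest: 6).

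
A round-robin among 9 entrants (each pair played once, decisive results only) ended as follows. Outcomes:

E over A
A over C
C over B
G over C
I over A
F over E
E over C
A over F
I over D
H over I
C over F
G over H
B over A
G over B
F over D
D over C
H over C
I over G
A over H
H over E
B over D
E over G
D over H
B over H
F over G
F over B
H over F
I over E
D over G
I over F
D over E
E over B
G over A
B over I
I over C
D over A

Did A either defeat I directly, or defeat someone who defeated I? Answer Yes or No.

A did not beat I directly.
A beat C, F, H. Of those, H beat I.

Yes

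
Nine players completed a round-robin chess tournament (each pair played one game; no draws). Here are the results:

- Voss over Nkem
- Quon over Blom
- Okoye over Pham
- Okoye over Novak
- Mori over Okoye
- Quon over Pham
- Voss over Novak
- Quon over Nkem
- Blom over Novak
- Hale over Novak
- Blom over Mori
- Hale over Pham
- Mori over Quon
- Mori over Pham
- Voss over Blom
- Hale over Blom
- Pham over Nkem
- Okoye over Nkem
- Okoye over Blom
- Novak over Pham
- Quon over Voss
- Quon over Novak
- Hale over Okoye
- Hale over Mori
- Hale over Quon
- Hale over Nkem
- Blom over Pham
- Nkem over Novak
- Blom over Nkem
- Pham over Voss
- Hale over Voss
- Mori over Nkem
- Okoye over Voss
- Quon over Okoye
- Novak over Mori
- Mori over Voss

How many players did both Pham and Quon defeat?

2

Pham beat: Nkem, Voss.
Quon beat: Okoye, Blom, Novak, Pham, Nkem, Voss.
Both beat: Nkem, Voss — 2.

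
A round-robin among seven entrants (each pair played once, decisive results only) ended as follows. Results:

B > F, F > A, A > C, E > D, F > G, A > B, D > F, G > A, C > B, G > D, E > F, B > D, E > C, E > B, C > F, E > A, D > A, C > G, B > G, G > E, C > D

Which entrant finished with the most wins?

E

Win totals: A 2, B 3, C 4, D 2, E 5, F 2, G 3.
E leads with 5 wins (next highest: 4).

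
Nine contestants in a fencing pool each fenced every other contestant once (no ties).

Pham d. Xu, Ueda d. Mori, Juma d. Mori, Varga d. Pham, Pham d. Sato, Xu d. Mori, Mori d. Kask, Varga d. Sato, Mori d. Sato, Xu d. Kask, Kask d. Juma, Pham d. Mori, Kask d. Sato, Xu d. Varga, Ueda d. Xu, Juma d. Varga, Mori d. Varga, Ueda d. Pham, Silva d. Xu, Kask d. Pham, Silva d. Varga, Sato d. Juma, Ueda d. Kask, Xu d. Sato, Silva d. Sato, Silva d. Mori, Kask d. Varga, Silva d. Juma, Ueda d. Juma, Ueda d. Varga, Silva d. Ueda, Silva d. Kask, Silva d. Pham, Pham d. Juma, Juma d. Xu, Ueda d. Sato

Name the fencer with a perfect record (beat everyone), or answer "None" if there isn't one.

Silva has 8 wins out of 8 opponents — a perfect record.

Silva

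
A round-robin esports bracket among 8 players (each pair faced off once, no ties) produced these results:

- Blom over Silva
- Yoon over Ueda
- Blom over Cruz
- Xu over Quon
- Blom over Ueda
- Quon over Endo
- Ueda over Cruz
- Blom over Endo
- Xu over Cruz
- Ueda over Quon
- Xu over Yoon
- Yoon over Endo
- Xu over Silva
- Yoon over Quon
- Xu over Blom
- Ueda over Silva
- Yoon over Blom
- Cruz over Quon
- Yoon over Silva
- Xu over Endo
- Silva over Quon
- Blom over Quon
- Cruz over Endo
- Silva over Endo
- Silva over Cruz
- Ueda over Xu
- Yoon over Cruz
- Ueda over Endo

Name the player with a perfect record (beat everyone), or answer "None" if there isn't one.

Highest win total is Yoon with 6 (out of 7 possible).
Yoon lost to Xu, so no player went undefeated.

None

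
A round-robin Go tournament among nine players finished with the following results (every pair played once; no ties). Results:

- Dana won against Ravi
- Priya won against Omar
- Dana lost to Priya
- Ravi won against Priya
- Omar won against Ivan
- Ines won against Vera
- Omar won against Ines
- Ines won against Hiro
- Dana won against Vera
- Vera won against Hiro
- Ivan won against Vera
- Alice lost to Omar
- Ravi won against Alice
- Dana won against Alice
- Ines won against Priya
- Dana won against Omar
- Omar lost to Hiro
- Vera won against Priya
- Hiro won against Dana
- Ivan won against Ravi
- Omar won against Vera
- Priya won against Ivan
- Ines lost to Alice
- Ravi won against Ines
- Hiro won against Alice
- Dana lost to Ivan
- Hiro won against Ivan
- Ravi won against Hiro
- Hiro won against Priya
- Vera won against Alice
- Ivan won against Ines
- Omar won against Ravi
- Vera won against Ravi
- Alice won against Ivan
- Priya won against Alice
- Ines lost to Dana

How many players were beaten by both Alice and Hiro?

1

Alice beat: Ines, Ivan.
Hiro beat: Dana, Alice, Priya, Ivan, Omar.
Both beat: Ivan — 1.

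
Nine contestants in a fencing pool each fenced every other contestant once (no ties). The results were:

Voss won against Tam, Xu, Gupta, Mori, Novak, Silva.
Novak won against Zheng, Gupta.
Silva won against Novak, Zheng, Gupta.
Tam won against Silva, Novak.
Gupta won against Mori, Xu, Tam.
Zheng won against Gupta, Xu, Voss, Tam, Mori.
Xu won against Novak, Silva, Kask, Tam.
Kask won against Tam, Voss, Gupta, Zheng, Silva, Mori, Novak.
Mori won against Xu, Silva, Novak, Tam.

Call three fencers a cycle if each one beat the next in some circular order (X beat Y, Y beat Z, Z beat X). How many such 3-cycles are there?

18

Win totals: Voss 6, Tam 2, Novak 2, Silva 3, Gupta 3, Zheng 5, Kask 7, Mori 4, Xu 4.
A fencer with w wins dominates both others in C(w,2) triples; summing gives 15 + 1 + 1 + 3 + 3 + 10 + 21 + 6 + 6 = 66 transitive triples.
Total triples C(9,3) = 84, so cyclic triples = 84 − 66 = 18.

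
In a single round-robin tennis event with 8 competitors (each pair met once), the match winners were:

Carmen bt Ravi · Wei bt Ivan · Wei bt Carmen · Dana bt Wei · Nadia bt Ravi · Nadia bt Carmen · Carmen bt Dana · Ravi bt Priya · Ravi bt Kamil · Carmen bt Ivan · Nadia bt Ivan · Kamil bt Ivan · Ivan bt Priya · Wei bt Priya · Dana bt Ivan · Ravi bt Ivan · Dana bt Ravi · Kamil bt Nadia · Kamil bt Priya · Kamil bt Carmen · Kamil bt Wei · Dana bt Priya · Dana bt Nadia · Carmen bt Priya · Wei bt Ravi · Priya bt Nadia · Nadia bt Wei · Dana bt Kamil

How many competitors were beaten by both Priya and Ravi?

Priya beat: Nadia.
Ravi beat: Priya, Kamil, Ivan.
No one was beaten by both.

0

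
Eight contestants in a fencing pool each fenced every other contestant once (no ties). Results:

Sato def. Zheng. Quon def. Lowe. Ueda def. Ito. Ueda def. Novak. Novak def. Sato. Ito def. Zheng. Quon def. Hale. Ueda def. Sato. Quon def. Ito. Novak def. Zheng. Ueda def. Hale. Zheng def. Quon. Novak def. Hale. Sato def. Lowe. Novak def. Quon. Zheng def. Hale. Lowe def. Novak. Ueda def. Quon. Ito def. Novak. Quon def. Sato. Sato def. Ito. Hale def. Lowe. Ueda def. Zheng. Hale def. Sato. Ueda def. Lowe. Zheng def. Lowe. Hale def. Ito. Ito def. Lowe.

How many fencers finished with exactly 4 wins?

2

Win totals: Novak 4, Ueda 7, Sato 3, Hale 3, Zheng 3, Lowe 1, Ito 3, Quon 4.
Exactly 4: Novak, Quon — 2 fencers.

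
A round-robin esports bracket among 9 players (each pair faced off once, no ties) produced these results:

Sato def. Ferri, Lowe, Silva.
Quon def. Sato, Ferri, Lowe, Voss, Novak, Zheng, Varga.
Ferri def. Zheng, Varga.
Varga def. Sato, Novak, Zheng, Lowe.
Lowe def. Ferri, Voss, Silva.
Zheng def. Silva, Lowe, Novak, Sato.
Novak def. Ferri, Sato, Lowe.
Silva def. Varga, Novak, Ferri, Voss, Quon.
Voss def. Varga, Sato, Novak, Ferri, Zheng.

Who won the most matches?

Win totals: Quon 7, Zheng 4, Silva 5, Sato 3, Voss 5, Ferri 2, Lowe 3, Novak 3, Varga 4.
Quon leads with 7 wins (next highest: 5).

Quon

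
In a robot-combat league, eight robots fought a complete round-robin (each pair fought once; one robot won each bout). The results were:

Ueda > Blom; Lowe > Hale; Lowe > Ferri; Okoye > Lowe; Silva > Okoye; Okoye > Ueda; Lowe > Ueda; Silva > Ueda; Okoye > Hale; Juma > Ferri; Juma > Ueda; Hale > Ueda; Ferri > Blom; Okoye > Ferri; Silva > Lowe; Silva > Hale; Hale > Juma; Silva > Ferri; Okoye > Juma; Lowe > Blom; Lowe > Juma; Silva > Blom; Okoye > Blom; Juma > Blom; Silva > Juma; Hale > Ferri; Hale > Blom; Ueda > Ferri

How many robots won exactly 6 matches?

1

Win totals: Ueda 2, Okoye 6, Silva 7, Ferri 1, Hale 4, Blom 0, Lowe 5, Juma 3.
Exactly 6: Okoye — 1 robot.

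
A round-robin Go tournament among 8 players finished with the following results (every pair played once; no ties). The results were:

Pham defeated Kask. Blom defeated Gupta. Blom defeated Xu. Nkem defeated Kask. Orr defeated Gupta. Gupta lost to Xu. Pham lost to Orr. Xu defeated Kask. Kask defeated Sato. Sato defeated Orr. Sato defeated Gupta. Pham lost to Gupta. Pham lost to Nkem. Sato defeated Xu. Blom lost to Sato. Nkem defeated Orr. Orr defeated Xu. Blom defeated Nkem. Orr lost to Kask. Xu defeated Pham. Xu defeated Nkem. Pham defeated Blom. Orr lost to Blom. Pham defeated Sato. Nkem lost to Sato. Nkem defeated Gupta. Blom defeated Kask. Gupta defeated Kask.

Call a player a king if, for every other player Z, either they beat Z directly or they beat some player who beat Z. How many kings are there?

Orr reaches everyone (king).
Kask reaches everyone (king).
Sato reaches everyone (king).
Xu reaches everyone (king).
Gupta cannot reach Xu, Nkem in two steps.
Pham reaches everyone (king).
Blom reaches everyone (king).
Nkem reaches everyone (king).
Kings: Orr, Kask, Sato, Xu, Pham, Blom, Nkem — 7.

7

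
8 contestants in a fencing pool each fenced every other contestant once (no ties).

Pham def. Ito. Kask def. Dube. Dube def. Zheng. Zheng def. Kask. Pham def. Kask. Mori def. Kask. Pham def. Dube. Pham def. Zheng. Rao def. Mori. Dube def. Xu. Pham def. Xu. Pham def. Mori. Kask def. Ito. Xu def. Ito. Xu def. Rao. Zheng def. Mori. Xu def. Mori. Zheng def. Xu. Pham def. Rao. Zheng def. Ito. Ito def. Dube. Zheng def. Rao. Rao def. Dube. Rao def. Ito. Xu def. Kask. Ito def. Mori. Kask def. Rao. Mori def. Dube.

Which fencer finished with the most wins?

Win totals: Ito 2, Dube 2, Xu 4, Mori 2, Kask 3, Rao 3, Zheng 5, Pham 7.
Pham leads with 7 wins (next highest: 5).

Pham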